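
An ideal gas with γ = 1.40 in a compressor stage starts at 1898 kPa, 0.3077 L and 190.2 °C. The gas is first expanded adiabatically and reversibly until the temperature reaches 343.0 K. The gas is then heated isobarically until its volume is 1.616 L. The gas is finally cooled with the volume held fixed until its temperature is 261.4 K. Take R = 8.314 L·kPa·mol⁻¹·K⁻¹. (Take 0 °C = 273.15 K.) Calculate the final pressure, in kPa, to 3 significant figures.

Convert: T₁ = 463.3 K.
Adiabatic (γ = 1.40), T V^(γ−1) and P V^γ constant: P₂ = P₁·(T₂/T₁)^(γ/(γ−1)) = 662.4 kPa; V₂ = V₁·(T₁/T₂)^(1/(γ−1)) = 0.6526 L.
Isobaric, so V/T is constant: P₃ = P₂; T₃ = T₂·(V₃/V₂) = 849.3 K.
Isochoric, so P/T is constant: V₄ = V₃; P₄ = P₃·(T₄/T₃) = 203.9 kPa.

P₄ ≈ 204 kPa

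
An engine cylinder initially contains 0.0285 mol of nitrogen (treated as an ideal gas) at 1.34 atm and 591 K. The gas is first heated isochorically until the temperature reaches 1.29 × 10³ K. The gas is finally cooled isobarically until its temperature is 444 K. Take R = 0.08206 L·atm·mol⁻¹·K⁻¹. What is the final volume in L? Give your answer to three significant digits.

From PV = nRT: V₁ = nRT₁/P₁ = 1.031 L.
V constant ⇒ P ∝ T: V₂ = V₁; P₂ = P₁·(T₂/T₁) = 2.925 atm.
Isobaric, so V/T is constant: P₃ = P₂; V₃ = V₂·(T₃/T₂) = 0.3550 L.

V₃ ≈ 0.355 L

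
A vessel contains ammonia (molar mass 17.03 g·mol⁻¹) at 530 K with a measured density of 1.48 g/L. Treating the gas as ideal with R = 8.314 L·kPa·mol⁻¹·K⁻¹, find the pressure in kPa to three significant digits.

ρ = PM/(RT) ⇒ P = ρRT/M = (1.48 × 8.314 × 530.0) / 17.03

P ≈ 383 kPa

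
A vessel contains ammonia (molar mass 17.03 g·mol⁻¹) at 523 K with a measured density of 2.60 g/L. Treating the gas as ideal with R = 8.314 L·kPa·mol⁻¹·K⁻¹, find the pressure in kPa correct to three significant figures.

ρ = PM/(RT) ⇒ P = ρRT/M = (2.60 × 8.314 × 523.0) / 17.03

P ≈ 664 kPa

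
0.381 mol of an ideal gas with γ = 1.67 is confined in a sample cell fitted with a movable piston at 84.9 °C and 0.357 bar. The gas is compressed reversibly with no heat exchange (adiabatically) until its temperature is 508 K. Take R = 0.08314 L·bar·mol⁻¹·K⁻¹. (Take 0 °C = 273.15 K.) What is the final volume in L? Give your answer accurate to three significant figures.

V₂ ≈ 18.8 L

Convert: T₁ = 358.0 K.
From PV = nRT: V₁ = nRT₁/P₁ = 31.77 L.
Reversible adiabatic, γ = 1.67: P₂ = P₁·(T₂/T₁)^(γ/(γ−1)) = 0.8538 bar; V₂ = V₁·(T₁/T₂)^(1/(γ−1)) = 18.85 L.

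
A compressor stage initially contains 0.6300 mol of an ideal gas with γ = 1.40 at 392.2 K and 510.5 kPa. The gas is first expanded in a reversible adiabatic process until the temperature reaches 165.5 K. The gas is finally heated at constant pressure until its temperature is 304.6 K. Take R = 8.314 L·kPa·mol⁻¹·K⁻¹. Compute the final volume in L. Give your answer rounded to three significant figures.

V₃ ≈ 64.0 L

From PV = nRT: V₁ = nRT₁/P₁ = 4.024 L.
Reversible adiabatic, γ = 1.40: P₂ = P₁·(T₂/T₁)^(γ/(γ−1)) = 24.92 kPa; V₂ = V₁·(T₁/T₂)^(1/(γ−1)) = 34.79 L.
Isobaric, so V/T is constant: P₃ = P₂; V₃ = V₂·(T₃/T₂) = 64.03 L.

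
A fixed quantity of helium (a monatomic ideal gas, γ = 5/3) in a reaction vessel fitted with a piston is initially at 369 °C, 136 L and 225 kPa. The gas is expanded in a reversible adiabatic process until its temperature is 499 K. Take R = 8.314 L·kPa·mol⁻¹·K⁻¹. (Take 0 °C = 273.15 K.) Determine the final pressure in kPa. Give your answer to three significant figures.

P₂ ≈ 120 kPa

Convert: T₁ = 642.1 K.
Reversible adiabatic, γ = 5/3: P₂ = P₁·(T₂/T₁)^(γ/(γ−1)) = 119.8 kPa; V₂ = V₁·(T₁/T₂)^(1/(γ−1)) = 198.5 L.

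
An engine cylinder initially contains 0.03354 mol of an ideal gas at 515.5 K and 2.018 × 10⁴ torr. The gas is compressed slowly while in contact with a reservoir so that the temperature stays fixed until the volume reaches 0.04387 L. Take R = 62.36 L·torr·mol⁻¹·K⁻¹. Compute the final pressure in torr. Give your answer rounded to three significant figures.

From PV = nRT: V₁ = nRT₁/P₁ = 0.05343 L.
Isothermal, so P V is constant: T₂ = T₁; P₂ = P₁·(V₁/V₂) = 2.458e+04 torr.

P₂ ≈ 2.46e+04 torr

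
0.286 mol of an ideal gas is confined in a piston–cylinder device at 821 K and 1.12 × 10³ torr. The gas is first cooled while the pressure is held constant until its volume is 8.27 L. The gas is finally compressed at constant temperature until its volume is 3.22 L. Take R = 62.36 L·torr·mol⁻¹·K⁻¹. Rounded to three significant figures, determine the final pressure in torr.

From PV = nRT: V₁ = nRT₁/P₁ = 13.07 L.
P constant ⇒ V ∝ T: P₂ = P₁; T₂ = T₁·(V₂/V₁) = 519.3 K.
Isothermal, so P V is constant: T₃ = T₂; P₃ = P₂·(V₂/V₃) = 2877 torr.

P₃ ≈ 2.88e+03 torr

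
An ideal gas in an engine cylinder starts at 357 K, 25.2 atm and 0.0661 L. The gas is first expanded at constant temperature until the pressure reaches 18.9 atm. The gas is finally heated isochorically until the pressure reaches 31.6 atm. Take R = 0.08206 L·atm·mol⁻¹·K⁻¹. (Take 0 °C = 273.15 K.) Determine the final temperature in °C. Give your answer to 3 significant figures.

T₃ ≈ 324 °C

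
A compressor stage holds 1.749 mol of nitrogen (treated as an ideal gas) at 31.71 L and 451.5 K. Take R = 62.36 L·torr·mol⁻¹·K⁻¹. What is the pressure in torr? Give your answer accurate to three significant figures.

P ≈ 1.55e+03 torr

PV = nRT ⇒ P = nRT/V = (1.749 × 62.36 × 451.5) / 31.71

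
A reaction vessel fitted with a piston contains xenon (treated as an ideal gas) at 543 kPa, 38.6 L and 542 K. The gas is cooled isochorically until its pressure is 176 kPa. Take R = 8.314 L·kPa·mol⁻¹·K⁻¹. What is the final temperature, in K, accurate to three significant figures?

Isochoric, so P/T is constant: V₂ = V₁; T₂ = T₁·(P₂/P₁) = 175.7 K.

T₂ ≈ 176 K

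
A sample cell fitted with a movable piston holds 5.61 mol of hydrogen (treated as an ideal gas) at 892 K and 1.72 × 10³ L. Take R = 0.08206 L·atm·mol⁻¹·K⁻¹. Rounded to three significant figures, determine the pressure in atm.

P ≈ 0.239 atm

PV = nRT ⇒ P = nRT/V = (5.61 × 0.08206 × 892) / 1.72e+03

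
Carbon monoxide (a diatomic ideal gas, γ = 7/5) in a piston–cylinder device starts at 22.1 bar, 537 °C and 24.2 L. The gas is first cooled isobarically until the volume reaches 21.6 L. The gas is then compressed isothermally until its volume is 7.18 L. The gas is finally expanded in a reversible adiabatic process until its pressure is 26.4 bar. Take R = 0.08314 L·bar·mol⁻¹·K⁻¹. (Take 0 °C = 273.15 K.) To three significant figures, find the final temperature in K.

Convert: T₁ = 810.1 K.
P constant ⇒ V ∝ T: P₂ = P₁; T₂ = T₁·(V₂/V₁) = 723.1 K.
Isothermal, so P V is constant: T₃ = T₂; P₃ = P₂·(V₂/V₃) = 66.48 bar.
Reversible adiabatic, γ = 7/5: T₄ = T₃·(P₄/P₃)^((γ−1)/γ) = 555.4 K; V₄ = V₃·(P₃/P₄)^(1/γ) = 13.89 L.

T₄ ≈ 555 K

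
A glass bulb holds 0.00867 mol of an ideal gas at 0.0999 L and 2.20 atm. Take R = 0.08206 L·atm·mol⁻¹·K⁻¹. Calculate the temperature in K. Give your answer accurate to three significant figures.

T ≈ 309 K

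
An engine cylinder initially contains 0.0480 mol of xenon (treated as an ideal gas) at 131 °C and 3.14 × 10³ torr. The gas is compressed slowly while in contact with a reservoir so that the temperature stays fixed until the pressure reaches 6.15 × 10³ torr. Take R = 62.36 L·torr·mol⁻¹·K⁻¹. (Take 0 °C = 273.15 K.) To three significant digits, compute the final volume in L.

Convert: T₁ = 404.1 K.
From PV = nRT: V₁ = nRT₁/P₁ = 0.3853 L.
Isothermal, so P V is constant: T₂ = T₁; V₂ = V₁·(P₁/P₂) = 0.1967 L.

V₂ ≈ 0.197 L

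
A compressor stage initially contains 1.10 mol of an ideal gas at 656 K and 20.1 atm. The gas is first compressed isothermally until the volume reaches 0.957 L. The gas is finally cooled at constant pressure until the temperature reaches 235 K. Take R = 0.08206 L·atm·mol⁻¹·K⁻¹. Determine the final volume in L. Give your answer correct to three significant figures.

V₃ ≈ 0.343 L

From PV = nRT: V₁ = nRT₁/P₁ = 2.946 L.
T constant ⇒ Boyle's law P V = const: T₂ = T₁; P₂ = P₁·(V₁/V₂) = 61.88 atm.
Isobaric, so V/T is constant: P₃ = P₂; V₃ = V₂·(T₃/T₂) = 0.3428 L.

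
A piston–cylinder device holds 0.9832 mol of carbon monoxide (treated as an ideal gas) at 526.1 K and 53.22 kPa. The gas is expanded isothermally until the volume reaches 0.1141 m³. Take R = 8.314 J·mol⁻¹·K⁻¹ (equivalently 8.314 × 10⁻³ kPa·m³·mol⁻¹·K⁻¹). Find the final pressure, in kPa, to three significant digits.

From PV = nRT: V₁ = nRT₁/P₁ = 0.08081 m³.
Isothermal, so P V is constant: T₂ = T₁; P₂ = P₁·(V₁/V₂) = 37.69 kPa.

P₂ ≈ 37.7 kPa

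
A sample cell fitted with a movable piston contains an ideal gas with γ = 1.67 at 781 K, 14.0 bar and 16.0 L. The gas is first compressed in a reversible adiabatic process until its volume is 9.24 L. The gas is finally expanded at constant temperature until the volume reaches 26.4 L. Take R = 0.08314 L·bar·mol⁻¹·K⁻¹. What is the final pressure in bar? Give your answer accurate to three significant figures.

Reversible adiabatic, γ = 1.67: T₂ = T₁·(V₁/V₂)^(γ−1) = 1128 K; P₂ = P₁·(V₁/V₂)^γ = 35.02 bar.
T constant ⇒ Boyle's law P V = const: T₃ = T₂; P₃ = P₂·(V₂/V₃) = 12.26 bar.

P₃ ≈ 12.3 bar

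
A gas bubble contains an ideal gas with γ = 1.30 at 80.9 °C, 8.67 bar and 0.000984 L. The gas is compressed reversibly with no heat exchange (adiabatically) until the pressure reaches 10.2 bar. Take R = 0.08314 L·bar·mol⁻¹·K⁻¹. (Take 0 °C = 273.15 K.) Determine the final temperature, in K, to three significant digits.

T₂ ≈ 368 K

Convert: T₁ = 354.0 K.
Reversible adiabatic, γ = 1.30: T₂ = T₁·(P₂/P₁)^((γ−1)/γ) = 367.6 K; V₂ = V₁·(P₁/P₂)^(1/γ) = 0.0008684 L.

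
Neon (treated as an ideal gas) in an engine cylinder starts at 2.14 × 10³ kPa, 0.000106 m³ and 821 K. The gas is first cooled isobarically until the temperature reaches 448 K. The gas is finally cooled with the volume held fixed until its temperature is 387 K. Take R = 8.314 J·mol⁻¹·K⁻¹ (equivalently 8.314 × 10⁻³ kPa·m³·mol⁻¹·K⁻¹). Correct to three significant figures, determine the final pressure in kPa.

Isobaric, so V/T is constant: P₂ = P₁; V₂ = V₁·(T₂/T₁) = 5.784e-05 m³.
V constant ⇒ P ∝ T: V₃ = V₂; P₃ = P₂·(T₃/T₂) = 1849 kPa.

P₃ ≈ 1.85e+03 kPa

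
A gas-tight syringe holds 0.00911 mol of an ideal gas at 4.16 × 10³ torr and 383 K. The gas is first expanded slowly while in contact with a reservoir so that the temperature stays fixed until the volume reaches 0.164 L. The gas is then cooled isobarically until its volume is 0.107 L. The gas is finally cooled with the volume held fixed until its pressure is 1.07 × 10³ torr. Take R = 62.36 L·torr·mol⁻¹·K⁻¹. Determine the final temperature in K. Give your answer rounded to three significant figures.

T₄ ≈ 202 K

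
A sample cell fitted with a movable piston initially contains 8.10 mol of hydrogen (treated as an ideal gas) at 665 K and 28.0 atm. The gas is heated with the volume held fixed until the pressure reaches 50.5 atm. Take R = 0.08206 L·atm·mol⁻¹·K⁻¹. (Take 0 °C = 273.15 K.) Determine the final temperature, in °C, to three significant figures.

T₂ ≈ 926 °C

From PV = nRT: V₁ = nRT₁/P₁ = 15.79 L.
V constant ⇒ P ∝ T: V₂ = V₁; T₂ = T₁·(P₂/P₁) = 1199 K.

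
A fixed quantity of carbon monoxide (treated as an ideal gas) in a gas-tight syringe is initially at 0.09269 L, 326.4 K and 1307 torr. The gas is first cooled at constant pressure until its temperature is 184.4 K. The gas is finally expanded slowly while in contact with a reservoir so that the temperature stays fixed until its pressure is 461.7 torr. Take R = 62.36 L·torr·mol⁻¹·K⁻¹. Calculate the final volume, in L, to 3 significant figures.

V₃ ≈ 0.148 L

Isobaric, so V/T is constant: P₂ = P₁; V₂ = V₁·(T₂/T₁) = 0.05237 L.
T constant ⇒ Boyle's law P V = const: T₃ = T₂; V₃ = V₂·(P₂/P₃) = 0.1482 L.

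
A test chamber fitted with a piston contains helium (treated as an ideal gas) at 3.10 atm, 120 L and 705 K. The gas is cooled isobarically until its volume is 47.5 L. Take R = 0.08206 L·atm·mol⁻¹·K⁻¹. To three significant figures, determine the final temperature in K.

T₂ ≈ 279 K

P constant ⇒ V ∝ T: P₂ = P₁; T₂ = T₁·(V₂/V₁) = 279.1 K.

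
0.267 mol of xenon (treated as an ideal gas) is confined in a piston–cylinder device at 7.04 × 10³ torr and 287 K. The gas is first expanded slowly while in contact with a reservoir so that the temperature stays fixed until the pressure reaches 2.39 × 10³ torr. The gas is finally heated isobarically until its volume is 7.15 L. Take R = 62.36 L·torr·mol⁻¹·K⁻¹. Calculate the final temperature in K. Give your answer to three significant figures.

From PV = nRT: V₁ = nRT₁/P₁ = 0.6788 L.
T constant ⇒ Boyle's law P V = const: T₂ = T₁; V₂ = V₁·(P₁/P₂) = 1.999 L.
Isobaric, so V/T is constant: P₃ = P₂; T₃ = T₂·(V₃/V₂) = 1026 K.

T₃ ≈ 1.03e+03 K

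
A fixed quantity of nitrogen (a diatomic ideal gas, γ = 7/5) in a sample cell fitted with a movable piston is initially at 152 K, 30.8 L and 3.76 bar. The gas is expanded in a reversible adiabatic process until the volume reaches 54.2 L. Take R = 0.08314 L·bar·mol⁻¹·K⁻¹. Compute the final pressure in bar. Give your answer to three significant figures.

Adiabatic (γ = 7/5), T V^(γ−1) and P V^γ constant: T₂ = T₁·(V₁/V₂)^(γ−1) = 121.2 K; P₂ = P₁·(V₁/V₂)^γ = 1.704 bar.

P₂ ≈ 1.70 bar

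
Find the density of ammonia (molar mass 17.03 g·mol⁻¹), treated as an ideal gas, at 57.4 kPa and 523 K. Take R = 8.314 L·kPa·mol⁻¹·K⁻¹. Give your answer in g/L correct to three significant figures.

ρ ≈ 0.225 g/L

ρ = PM/(RT) = (57.4 × 17.03) / (8.314 × 523.0)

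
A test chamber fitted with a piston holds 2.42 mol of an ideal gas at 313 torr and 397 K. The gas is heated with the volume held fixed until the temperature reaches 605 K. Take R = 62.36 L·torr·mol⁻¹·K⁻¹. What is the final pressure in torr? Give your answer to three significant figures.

From PV = nRT: V₁ = nRT₁/P₁ = 191.4 L.
V constant ⇒ P ∝ T: V₂ = V₁; P₂ = P₁·(T₂/T₁) = 477.0 torr.

P₂ ≈ 477 torr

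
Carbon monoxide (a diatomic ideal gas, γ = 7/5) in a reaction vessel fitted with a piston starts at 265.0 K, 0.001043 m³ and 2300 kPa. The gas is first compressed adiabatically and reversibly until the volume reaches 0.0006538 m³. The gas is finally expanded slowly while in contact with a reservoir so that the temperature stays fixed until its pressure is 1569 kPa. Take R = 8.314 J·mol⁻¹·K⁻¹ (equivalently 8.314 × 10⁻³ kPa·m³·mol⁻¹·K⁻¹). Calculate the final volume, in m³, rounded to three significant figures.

Reversible adiabatic, γ = 7/5: T₂ = T₁·(V₁/V₂)^(γ−1) = 319.4 K; P₂ = P₁·(V₁/V₂)^γ = 4423 kPa.
Isothermal, so P V is constant: T₃ = T₂; V₃ = V₂·(P₂/P₃) = 0.001843 m³.

V₃ ≈ 0.00184 m³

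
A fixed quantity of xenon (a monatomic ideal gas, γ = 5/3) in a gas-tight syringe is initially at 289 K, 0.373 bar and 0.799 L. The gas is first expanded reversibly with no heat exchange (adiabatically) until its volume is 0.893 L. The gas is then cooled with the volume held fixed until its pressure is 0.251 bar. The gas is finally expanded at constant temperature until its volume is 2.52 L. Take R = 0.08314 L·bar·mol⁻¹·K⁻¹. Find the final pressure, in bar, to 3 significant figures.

Adiabatic (γ = 5/3), T V^(γ−1) and P V^γ constant: T₂ = T₁·(V₁/V₂)^(γ−1) = 268.3 K; P₂ = P₁·(V₁/V₂)^γ = 0.3099 bar.
Isochoric, so P/T is constant: V₃ = V₂; T₃ = T₂·(P₃/P₂) = 217.4 K.
T constant ⇒ Boyle's law P V = const: T₄ = T₃; P₄ = P₃·(V₃/V₄) = 0.08895 bar.

P₄ ≈ 0.0889 bar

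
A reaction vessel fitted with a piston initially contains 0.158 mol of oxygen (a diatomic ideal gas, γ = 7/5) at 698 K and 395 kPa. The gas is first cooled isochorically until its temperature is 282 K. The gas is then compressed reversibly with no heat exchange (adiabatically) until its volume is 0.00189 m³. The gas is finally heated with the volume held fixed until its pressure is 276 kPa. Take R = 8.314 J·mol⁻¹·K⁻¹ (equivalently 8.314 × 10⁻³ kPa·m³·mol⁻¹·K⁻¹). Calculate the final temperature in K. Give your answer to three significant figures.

From PV = nRT: V₁ = nRT₁/P₁ = 0.002321 m³.
V constant ⇒ P ∝ T: V₂ = V₁; P₂ = P₁·(T₂/T₁) = 159.6 kPa.
Adiabatic (γ = 7/5), T V^(γ−1) and P V^γ constant: T₃ = T₂·(V₂/V₃)^(γ−1) = 306.2 K; P₃ = P₂·(V₂/V₃)^γ = 212.8 kPa.
Isochoric, so P/T is constant: V₄ = V₃; T₄ = T₃·(P₄/P₃) = 397.1 K.

T₄ ≈ 397 K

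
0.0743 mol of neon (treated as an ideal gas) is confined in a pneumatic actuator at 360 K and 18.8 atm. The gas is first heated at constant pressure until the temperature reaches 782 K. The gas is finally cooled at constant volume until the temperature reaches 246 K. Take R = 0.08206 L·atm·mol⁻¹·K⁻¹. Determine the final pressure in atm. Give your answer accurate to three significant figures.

P₃ ≈ 5.91 atm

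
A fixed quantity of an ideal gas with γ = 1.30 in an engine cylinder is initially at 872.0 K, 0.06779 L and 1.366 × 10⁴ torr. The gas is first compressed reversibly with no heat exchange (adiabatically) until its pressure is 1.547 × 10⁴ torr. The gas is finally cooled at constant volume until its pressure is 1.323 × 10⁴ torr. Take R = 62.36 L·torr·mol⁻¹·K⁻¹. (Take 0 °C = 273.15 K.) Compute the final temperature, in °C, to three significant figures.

T₃ ≈ 494 °C

Reversible adiabatic, γ = 1.30: T₂ = T₁·(P₂/P₁)^((γ−1)/γ) = 897.4 K; V₂ = V₁·(P₁/P₂)^(1/γ) = 0.06160 L.
Isochoric, so P/T is constant: V₃ = V₂; T₃ = T₂·(P₃/P₂) = 767.5 K.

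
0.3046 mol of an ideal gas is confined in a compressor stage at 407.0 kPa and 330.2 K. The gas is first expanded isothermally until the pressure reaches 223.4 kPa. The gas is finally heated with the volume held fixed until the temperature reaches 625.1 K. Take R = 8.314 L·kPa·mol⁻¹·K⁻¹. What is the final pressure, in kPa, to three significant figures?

From PV = nRT: V₁ = nRT₁/P₁ = 2.055 L.
Isothermal, so P V is constant: T₂ = T₁; V₂ = V₁·(P₁/P₂) = 3.743 L.
V constant ⇒ P ∝ T: V₃ = V₂; P₃ = P₂·(T₃/T₂) = 422.9 kPa.

P₃ ≈ 423 kPa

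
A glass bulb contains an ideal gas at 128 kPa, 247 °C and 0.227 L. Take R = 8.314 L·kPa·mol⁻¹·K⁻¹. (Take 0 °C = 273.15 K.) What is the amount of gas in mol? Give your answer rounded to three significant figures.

n ≈ 0.00672 mol

Convert: T = 520.15 K.
PV = nRT ⇒ n = PV/(RT) = (128 × 0.227) / (8.314 × 520.15)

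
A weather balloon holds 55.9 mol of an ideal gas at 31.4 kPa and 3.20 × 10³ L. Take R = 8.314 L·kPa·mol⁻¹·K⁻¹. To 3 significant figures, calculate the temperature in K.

T ≈ 216 K

PV = nRT ⇒ T = PV/(nR) = (31.4 × 3.20e+03) / (55.9 × 8.314)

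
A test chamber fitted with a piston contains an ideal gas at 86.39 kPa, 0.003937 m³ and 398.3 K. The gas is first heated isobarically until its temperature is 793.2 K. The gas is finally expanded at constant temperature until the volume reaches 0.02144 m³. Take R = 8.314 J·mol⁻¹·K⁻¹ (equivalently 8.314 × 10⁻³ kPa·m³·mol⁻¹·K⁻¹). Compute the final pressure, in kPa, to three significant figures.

P₃ ≈ 31.6 kPa

Isobaric, so V/T is constant: P₂ = P₁; V₂ = V₁·(T₂/T₁) = 0.007840 m³.
T constant ⇒ Boyle's law P V = const: T₃ = T₂; P₃ = P₂·(V₂/V₃) = 31.59 kPa.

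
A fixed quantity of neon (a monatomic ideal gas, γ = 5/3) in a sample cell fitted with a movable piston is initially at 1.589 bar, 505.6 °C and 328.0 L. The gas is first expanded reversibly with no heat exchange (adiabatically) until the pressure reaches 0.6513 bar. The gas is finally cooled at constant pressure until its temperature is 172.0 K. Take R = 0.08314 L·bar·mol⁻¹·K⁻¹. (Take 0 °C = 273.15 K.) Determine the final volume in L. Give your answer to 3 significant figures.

V₃ ≈ 177 L

Convert: T₁ = 778.8 K.
Reversible adiabatic, γ = 5/3: T₂ = T₁·(P₂/P₁)^((γ−1)/γ) = 545.1 K; V₂ = V₁·(P₁/P₂)^(1/γ) = 560.1 L.
Isobaric, so V/T is constant: P₃ = P₂; V₃ = V₂·(T₃/T₂) = 176.7 L.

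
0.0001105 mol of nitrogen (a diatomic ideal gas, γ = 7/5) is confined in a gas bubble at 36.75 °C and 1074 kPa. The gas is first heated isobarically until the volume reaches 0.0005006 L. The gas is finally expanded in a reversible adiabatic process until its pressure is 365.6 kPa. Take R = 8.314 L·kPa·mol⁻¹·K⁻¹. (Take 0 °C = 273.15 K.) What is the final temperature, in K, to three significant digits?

T₃ ≈ 430 K

Convert: T₁ = 309.9 K.
From PV = nRT: V₁ = nRT₁/P₁ = 0.0002651 L.
P constant ⇒ V ∝ T: P₂ = P₁; T₂ = T₁·(V₂/V₁) = 585.2 K.
Adiabatic (γ = 7/5), T V^(γ−1) and P V^γ constant: T₃ = T₂·(P₃/P₂)^((γ−1)/γ) = 430.1 K; V₃ = V₂·(P₂/P₃)^(1/γ) = 0.001081 L.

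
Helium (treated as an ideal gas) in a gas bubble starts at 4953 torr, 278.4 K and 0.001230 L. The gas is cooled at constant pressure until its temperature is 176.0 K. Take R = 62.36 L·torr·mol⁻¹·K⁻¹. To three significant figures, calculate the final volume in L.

Isobaric, so V/T is constant: P₂ = P₁; V₂ = V₁·(T₂/T₁) = 0.0007776 L.

V₂ ≈ 0.000778 L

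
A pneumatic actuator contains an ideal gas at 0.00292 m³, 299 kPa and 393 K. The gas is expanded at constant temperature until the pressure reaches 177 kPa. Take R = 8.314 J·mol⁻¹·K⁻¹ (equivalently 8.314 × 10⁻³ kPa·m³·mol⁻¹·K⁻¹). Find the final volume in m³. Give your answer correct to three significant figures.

V₂ ≈ 0.00493 m³

Isothermal, so P V is constant: T₂ = T₁; V₂ = V₁·(P₁/P₂) = 0.004933 m³.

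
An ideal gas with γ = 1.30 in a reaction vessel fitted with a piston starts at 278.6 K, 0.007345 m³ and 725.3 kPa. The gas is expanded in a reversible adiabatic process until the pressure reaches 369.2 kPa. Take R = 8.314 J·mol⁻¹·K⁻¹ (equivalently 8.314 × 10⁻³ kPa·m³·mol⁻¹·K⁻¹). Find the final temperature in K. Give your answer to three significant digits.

T₂ ≈ 238 K

Adiabatic (γ = 1.30), T V^(γ−1) and P V^γ constant: T₂ = T₁·(P₂/P₁)^((γ−1)/γ) = 238.4 K; V₂ = V₁·(P₁/P₂)^(1/γ) = 0.01235 m³.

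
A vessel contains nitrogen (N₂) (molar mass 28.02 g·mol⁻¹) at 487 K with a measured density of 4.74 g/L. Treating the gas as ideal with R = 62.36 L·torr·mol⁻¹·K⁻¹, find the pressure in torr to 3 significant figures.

P ≈ 5.14e+03 torr

ρ = PM/(RT) ⇒ P = ρRT/M = (4.74 × 62.36 × 487.0) / 28.02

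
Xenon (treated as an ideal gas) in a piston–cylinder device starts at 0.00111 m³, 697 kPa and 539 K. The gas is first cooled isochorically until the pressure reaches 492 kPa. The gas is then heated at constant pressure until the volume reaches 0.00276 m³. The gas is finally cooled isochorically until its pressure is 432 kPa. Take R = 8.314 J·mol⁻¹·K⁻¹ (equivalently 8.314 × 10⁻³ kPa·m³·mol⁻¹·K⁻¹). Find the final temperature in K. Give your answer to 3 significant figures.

T₄ ≈ 831 K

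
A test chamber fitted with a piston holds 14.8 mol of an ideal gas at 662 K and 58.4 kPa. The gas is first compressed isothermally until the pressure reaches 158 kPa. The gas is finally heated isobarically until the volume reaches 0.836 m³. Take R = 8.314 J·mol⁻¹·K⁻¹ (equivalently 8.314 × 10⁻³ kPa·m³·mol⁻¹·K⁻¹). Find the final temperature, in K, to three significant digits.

From PV = nRT: V₁ = nRT₁/P₁ = 1.395 m³.
Isothermal, so P V is constant: T₂ = T₁; V₂ = V₁·(P₁/P₂) = 0.5156 m³.
Isobaric, so V/T is constant: P₃ = P₂; T₃ = T₂·(V₃/V₂) = 1073 K.

T₃ ≈ 1.07e+03 K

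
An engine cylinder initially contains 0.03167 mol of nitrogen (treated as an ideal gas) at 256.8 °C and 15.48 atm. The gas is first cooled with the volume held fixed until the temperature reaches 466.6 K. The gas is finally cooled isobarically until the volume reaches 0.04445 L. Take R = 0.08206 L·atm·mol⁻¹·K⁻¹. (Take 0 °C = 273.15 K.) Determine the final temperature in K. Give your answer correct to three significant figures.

T₃ ≈ 233 K

Convert: T₁ = 530.0 K.
From PV = nRT: V₁ = nRT₁/P₁ = 0.08897 L.
V constant ⇒ P ∝ T: V₂ = V₁; P₂ = P₁·(T₂/T₁) = 13.63 atm.
Isobaric, so V/T is constant: P₃ = P₂; T₃ = T₂·(V₃/V₂) = 233.1 K.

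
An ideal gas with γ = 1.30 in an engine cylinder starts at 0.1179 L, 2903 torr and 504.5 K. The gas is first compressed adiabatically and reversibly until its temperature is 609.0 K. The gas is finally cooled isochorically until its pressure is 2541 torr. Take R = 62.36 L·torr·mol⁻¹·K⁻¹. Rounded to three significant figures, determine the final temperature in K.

T₃ ≈ 236 K

Adiabatic (γ = 1.30), T V^(γ−1) and P V^γ constant: P₂ = P₁·(T₂/T₁)^(γ/(γ−1)) = 6563 torr; V₂ = V₁·(T₁/T₂)^(1/(γ−1)) = 0.06295 L.
Isochoric, so P/T is constant: V₃ = V₂; T₃ = T₂·(P₃/P₂) = 235.8 K.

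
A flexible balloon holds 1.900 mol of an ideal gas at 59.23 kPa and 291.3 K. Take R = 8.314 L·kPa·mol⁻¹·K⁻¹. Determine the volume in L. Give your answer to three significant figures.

PV = nRT ⇒ V = nRT/P = (1.900 × 8.314 × 291.3) / 59.23

V ≈ 77.7 L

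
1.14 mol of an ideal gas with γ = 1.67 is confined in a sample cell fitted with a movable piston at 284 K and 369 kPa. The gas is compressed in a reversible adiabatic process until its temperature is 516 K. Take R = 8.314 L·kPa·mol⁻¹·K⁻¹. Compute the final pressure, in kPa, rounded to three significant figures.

From PV = nRT: V₁ = nRT₁/P₁ = 7.295 L.
Reversible adiabatic, γ = 1.67: P₂ = P₁·(T₂/T₁)^(γ/(γ−1)) = 1635 kPa; V₂ = V₁·(T₁/T₂)^(1/(γ−1)) = 2.992 L.

P₂ ≈ 1.63e+03 kPa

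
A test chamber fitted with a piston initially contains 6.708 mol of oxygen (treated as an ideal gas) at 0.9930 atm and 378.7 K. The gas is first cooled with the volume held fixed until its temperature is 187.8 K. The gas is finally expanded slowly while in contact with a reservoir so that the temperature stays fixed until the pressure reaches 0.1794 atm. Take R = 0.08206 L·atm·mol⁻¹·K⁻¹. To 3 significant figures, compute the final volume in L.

From PV = nRT: V₁ = nRT₁/P₁ = 209.9 L.
Isochoric, so P/T is constant: V₂ = V₁; P₂ = P₁·(T₂/T₁) = 0.4924 atm.
Isothermal, so P V is constant: T₃ = T₂; V₃ = V₂·(P₂/P₃) = 576.2 L.

V₃ ≈ 576 L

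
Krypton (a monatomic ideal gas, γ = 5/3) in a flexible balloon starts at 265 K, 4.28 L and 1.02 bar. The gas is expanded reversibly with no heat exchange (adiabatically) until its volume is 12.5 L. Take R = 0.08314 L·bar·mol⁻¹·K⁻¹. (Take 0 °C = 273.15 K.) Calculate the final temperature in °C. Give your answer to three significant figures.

T₂ ≈ -143 °C

Reversible adiabatic, γ = 5/3: T₂ = T₁·(V₁/V₂)^(γ−1) = 129.7 K; P₂ = P₁·(V₁/V₂)^γ = 0.1709 bar.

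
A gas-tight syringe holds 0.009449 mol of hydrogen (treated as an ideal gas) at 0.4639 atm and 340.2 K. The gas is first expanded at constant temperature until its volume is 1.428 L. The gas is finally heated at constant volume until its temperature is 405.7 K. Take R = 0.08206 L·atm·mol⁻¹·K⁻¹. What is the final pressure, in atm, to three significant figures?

From PV = nRT: V₁ = nRT₁/P₁ = 0.5686 L.
Isothermal, so P V is constant: T₂ = T₁; P₂ = P₁·(V₁/V₂) = 0.1847 atm.
V constant ⇒ P ∝ T: V₃ = V₂; P₃ = P₂·(T₃/T₂) = 0.2203 atm.

P₃ ≈ 0.220 atm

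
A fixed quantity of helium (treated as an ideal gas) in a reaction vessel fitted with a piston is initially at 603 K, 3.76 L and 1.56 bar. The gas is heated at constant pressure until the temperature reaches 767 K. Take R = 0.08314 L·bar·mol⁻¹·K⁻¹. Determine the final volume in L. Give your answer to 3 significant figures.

V₂ ≈ 4.78 L

Isobaric, so V/T is constant: P₂ = P₁; V₂ = V₁·(T₂/T₁) = 4.783 L.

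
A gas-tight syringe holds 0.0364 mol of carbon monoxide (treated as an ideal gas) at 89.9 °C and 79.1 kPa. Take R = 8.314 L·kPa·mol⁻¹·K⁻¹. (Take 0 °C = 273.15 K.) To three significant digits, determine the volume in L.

Convert: T = 363.05 K.
PV = nRT ⇒ V = nRT/P = (0.0364 × 8.314 × 363.05) / 79.1

V ≈ 1.39 L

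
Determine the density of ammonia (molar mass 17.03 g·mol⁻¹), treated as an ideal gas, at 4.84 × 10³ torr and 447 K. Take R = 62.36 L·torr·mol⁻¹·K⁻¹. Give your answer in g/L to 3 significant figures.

ρ ≈ 2.96 g/L

ρ = PM/(RT) = (4.84e+03 × 17.03) / (62.36 × 447.0)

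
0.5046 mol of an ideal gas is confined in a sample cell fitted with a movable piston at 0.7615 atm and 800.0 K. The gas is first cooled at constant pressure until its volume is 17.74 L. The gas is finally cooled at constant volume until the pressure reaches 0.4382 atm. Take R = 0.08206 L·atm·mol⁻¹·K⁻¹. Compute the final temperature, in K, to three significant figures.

T₃ ≈ 188 K

From PV = nRT: V₁ = nRT₁/P₁ = 43.50 L.
Isobaric, so V/T is constant: P₂ = P₁; T₂ = T₁·(V₂/V₁) = 326.2 K.
V constant ⇒ P ∝ T: V₃ = V₂; T₃ = T₂·(P₃/P₂) = 187.7 K.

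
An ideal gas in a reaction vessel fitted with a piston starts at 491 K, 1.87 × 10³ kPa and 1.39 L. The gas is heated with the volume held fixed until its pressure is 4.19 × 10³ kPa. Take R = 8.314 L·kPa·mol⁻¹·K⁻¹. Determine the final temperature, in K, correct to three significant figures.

T₂ ≈ 1.10e+03 K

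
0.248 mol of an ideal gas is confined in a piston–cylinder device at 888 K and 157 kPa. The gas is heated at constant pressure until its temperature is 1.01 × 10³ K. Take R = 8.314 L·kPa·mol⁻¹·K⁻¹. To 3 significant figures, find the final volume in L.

V₂ ≈ 13.3 L

From PV = nRT: V₁ = nRT₁/P₁ = 11.66 L.
P constant ⇒ V ∝ T: P₂ = P₁; V₂ = V₁·(T₂/T₁) = 13.26 L.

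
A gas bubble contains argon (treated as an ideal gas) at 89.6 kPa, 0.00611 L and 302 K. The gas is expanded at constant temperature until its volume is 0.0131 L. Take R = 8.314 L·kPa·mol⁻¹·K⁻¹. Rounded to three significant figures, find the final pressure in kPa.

P₂ ≈ 41.8 kPa

Isothermal, so P V is constant: T₂ = T₁; P₂ = P₁·(V₁/V₂) = 41.79 kPa.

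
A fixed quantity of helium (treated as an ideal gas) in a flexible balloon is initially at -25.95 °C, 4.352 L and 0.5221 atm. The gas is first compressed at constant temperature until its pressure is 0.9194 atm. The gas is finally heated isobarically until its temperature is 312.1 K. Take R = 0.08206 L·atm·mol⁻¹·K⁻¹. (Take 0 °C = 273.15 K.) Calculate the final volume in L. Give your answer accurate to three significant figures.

Convert: T₁ = 247.2 K.
T constant ⇒ Boyle's law P V = const: T₂ = T₁; V₂ = V₁·(P₁/P₂) = 2.471 L.
P constant ⇒ V ∝ T: P₃ = P₂; V₃ = V₂·(T₃/T₂) = 3.120 L.

V₃ ≈ 3.12 L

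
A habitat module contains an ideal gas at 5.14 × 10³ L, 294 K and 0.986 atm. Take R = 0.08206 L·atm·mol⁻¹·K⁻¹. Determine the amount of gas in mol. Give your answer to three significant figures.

n ≈ 210 mol

PV = nRT ⇒ n = PV/(RT) = (0.986 × 5.14e+03) / (0.08206 × 294)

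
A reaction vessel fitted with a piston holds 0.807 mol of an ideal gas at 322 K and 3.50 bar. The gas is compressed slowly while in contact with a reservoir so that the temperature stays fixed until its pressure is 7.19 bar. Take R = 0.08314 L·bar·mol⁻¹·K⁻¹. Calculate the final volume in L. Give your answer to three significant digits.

V₂ ≈ 3.00 L

From PV = nRT: V₁ = nRT₁/P₁ = 6.173 L.
Isothermal, so P V is constant: T₂ = T₁; V₂ = V₁·(P₁/P₂) = 3.005 L.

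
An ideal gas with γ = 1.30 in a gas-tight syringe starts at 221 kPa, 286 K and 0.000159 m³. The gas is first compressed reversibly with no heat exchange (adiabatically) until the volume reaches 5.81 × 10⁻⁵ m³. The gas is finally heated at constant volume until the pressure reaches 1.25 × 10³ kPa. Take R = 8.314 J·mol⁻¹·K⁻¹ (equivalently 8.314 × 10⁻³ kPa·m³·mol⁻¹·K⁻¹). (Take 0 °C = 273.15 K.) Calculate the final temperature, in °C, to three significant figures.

Reversible adiabatic, γ = 1.30: T₂ = T₁·(V₁/V₂)^(γ−1) = 386.8 K; P₂ = P₁·(V₁/V₂)^γ = 818.0 kPa.
V constant ⇒ P ∝ T: V₃ = V₂; T₃ = T₂·(P₃/P₂) = 591.1 K.

T₃ ≈ 318 °C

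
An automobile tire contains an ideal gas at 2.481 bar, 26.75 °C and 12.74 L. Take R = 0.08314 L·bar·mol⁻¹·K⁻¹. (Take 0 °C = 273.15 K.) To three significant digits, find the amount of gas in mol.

Convert: T = 299.90 K.
PV = nRT ⇒ n = PV/(RT) = (2.481 × 12.74) / (0.08314 × 299.90)

n ≈ 1.27 mol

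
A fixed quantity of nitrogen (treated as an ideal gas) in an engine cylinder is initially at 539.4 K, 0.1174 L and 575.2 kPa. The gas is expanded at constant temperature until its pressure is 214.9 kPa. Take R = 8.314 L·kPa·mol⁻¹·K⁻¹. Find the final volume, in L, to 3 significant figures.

V₂ ≈ 0.314 L

Isothermal, so P V is constant: T₂ = T₁; V₂ = V₁·(P₁/P₂) = 0.3142 L.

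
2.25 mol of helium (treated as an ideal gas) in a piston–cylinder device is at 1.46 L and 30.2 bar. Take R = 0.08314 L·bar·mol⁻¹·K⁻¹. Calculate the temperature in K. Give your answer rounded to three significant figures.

T ≈ 236 K

PV = nRT ⇒ T = PV/(nR) = (30.2 × 1.46) / (2.25 × 0.08314)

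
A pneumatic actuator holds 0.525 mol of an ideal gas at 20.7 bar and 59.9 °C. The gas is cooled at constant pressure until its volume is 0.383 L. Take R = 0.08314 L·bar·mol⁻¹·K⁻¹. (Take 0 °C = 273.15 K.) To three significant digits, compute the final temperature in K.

Convert: T₁ = 333.0 K.
From PV = nRT: V₁ = nRT₁/P₁ = 0.7023 L.
Isobaric, so V/T is constant: P₂ = P₁; T₂ = T₁·(V₂/V₁) = 181.6 K.

T₂ ≈ 182 K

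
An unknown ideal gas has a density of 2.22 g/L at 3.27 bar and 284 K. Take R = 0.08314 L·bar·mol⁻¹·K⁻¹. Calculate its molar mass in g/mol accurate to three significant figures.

ρ = PM/(RT) ⇒ M = ρRT/P = (2.22 × 0.08314 × 284.0) / 3.27

M ≈ 16.0 g/mol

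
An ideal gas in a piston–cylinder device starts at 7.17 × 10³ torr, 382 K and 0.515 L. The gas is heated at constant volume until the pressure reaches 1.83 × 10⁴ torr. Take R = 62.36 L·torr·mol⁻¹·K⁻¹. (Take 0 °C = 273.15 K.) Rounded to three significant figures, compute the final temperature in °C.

T₂ ≈ 702 °C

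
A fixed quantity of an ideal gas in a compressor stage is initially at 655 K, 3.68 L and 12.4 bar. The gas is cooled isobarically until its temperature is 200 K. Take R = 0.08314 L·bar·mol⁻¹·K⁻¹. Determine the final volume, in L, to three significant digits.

V₂ ≈ 1.12 L

Isobaric, so V/T is constant: P₂ = P₁; V₂ = V₁·(T₂/T₁) = 1.124 L.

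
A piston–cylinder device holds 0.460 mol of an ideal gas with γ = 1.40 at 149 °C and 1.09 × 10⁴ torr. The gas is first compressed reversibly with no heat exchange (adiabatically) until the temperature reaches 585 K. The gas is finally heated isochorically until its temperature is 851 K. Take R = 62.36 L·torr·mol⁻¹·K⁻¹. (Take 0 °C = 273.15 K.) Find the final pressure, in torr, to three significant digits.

P₃ ≈ 4.97e+04 torr

Convert: T₁ = 422.1 K.
From PV = nRT: V₁ = nRT₁/P₁ = 1.111 L.
Reversible adiabatic, γ = 1.40: P₂ = P₁·(T₂/T₁)^(γ/(γ−1)) = 3.415e+04 torr; V₂ = V₁·(T₁/T₂)^(1/(γ−1)) = 0.4915 L.
V constant ⇒ P ∝ T: V₃ = V₂; P₃ = P₂·(T₃/T₂) = 4.967e+04 torr.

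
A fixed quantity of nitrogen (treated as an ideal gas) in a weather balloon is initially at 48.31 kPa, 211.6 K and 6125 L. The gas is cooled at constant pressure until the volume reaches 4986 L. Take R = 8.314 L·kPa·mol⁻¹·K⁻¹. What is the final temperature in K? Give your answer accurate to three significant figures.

T₂ ≈ 172 K

Isobaric, so V/T is constant: P₂ = P₁; T₂ = T₁·(V₂/V₁) = 172.3 K.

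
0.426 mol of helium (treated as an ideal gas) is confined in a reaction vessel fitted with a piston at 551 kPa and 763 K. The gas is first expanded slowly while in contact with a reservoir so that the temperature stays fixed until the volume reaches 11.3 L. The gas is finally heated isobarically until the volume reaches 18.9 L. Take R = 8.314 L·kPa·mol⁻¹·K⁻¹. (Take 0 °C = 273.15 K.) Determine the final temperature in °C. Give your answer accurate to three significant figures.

From PV = nRT: V₁ = nRT₁/P₁ = 4.904 L.
T constant ⇒ Boyle's law P V = const: T₂ = T₁; P₂ = P₁·(V₁/V₂) = 239.1 kPa.
P constant ⇒ V ∝ T: P₃ = P₂; T₃ = T₂·(V₃/V₂) = 1276 K.

T₃ ≈ 1.00e+03 °C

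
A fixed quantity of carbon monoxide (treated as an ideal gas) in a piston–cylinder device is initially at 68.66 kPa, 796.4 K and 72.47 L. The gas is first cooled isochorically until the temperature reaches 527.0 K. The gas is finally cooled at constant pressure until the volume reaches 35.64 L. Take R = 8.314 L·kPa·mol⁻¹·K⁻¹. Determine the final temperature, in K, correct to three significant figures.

T₃ ≈ 259 K

V constant ⇒ P ∝ T: V₂ = V₁; P₂ = P₁·(T₂/T₁) = 45.43 kPa.
P constant ⇒ V ∝ T: P₃ = P₂; T₃ = T₂·(V₃/V₂) = 259.2 K.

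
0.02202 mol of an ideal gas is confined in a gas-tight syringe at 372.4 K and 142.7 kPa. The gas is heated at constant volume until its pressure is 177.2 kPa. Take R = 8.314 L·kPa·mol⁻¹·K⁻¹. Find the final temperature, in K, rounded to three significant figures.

T₂ ≈ 462 K

From PV = nRT: V₁ = nRT₁/P₁ = 0.4778 L.
V constant ⇒ P ∝ T: V₂ = V₁; T₂ = T₁·(P₂/P₁) = 462.4 K.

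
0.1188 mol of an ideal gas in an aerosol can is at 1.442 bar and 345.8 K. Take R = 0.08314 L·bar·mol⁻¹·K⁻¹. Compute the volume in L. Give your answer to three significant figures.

PV = nRT ⇒ V = nRT/P = (0.1188 × 0.08314 × 345.8) / 1.442

V ≈ 2.37 L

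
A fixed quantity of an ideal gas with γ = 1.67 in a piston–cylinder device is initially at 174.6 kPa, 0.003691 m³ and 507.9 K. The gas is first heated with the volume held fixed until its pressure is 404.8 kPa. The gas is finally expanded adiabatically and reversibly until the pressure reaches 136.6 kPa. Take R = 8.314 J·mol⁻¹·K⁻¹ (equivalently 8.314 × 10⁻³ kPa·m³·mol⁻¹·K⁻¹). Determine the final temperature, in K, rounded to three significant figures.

T₃ ≈ 762 K

Isochoric, so P/T is constant: V₂ = V₁; T₂ = T₁·(P₂/P₁) = 1178 K.
Adiabatic (γ = 1.67), T V^(γ−1) and P V^γ constant: T₃ = T₂·(P₃/P₂)^((γ−1)/γ) = 761.5 K; V₃ = V₂·(P₂/P₃)^(1/γ) = 0.007074 m³.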